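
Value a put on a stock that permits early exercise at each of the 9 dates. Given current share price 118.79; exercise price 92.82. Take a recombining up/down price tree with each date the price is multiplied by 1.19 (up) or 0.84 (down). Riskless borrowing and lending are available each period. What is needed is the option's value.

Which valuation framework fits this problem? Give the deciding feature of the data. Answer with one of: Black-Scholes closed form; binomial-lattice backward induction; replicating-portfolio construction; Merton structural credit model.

framework: binomial-lattice backward induction

Key observation: the defining feature is the embedded early-exercise option across 9 discrete dates on the spot-118.79 tree; pricing the strike-92.82 put means working backward with an exercise test at every node.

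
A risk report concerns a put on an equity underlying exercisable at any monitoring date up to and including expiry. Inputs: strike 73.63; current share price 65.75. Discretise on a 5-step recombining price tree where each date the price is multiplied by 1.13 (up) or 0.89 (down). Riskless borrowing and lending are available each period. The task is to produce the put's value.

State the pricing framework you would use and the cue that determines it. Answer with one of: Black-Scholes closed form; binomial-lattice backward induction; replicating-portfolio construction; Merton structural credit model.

Key observation: the exercise right at every one of the 5 steps is what matters: each node needs max(73.63 − S, continuation), which only the stepwise tree valuation starting from spot 65.75 delivers.

framework: binomial-lattice backward induction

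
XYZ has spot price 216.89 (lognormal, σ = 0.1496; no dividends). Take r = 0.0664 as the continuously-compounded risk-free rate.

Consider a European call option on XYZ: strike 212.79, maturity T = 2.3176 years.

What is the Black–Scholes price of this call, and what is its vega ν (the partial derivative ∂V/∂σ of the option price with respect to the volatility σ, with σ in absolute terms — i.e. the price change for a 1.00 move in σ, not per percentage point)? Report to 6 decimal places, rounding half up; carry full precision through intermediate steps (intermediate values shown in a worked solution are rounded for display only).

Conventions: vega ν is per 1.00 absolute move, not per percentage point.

price = 40.274201
ν = 89.956604

σ√T = 0.1496·√2.3176 = 0.227746
d₁ = (ln(S/K) + (r+σ²/2)T) / (σ√T) = (ln(216.89/212.79) + (0.0664+0.1496²/2)·2.3176) / 0.227746 = (0.019085 + 0.179823) / 0.227746 = 0.873373
d₂ = d₁ − σ√T = 0.873373 − 0.227746 = 0.645627
e^{−rT} = 0.857367
N(d₁) = 0.808770,  N(d₂) = 0.740740
Call price V = S·N(d₁) − K·e^{−rT}·N(d₂) = 175.414166 − 135.139965 = 40.274201
φ(d₁) = (1/√(2π))·e^{−d₁²/2} = 0.272442
ν = S·φ(d₁)·√T = 89.956604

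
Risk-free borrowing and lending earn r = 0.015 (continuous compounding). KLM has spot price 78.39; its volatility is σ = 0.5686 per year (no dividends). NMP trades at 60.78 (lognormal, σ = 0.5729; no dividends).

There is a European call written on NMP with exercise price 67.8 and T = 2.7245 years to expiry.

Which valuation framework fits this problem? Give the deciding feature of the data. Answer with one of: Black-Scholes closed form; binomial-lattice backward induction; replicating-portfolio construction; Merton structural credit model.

framework: Black-Scholes closed form

Key observation: a European-exercise option on NMP struck at 67.8 — a GBM underlying with constant parameters — admits an analytic price: the data contain no early exercise, no discrete tree, no debt structure.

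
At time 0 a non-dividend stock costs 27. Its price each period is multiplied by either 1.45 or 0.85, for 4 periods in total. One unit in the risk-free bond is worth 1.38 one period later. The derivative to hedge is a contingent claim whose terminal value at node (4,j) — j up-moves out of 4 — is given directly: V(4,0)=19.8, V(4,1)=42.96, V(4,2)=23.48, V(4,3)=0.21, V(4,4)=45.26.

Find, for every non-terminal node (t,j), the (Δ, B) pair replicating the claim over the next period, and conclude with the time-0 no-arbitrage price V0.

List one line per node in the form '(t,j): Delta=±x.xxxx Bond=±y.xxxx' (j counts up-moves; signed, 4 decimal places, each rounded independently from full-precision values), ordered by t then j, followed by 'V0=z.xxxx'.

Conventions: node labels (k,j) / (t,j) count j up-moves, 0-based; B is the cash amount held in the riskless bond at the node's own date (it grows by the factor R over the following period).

(0,0): Delta=0.5644 Bond=-7.1425
(1,0): Delta=-0.8335 Bond=22.2250
(1,1): Delta=0.6726 Bond=-14.0938
(2,0): Delta=-0.8980 Bond=31.9299
(2,1): Delta=-0.8285 Bond=30.5041
(2,2): Delta=0.7889 Bond=-26.0472
(3,0): Delta=2.3279 Bond=-9.4275
(3,1): Delta=-1.1478 Bond=51.1280
(3,2): Delta=-0.8038 Bond=40.9028
(3,3): Delta=0.9122 Bond=-46.0948
V0=8.0966

Risk-neutral probability p* = (R−d)/(u−d) = (1.38−0.85)/(1.45−0.85) = 0.8833.
Payoffs at expiry: V(4,0)=19.8000, V(4,1)=42.9600, V(4,2)=23.4800, V(4,3)=0.2100, V(4,4)=45.2600
  t=3,j=0: stock 16.5814 → up 24.0430 (V=42.9600), down 14.0942 (V=19.8000). Price 29.1725; hedge Δ=2.3279, bond B=-9.4275.
  t=3,j=1: stock 28.2859 → up 41.0145 (V=23.4800), down 24.0430 (V=42.9600). Price 18.6614; hedge Δ=-1.1478, bond B=51.1280.
  t=3,j=2: stock 48.2524 → up 69.9659 (V=0.2100), down 41.0145 (V=23.4800). Price 2.1194; hedge Δ=-0.8038, bond B=40.9028.
  t=3,j=3: stock 82.3129 → up 119.3537 (V=45.2600), down 69.9659 (V=0.2100). Price 28.9885; hedge Δ=0.9122, bond B=-46.0948.
  t=2,j=0: stock 19.5075 → up 28.2859 (V=18.6614), down 16.5814 (V=29.1725). Price 14.4113; hedge Δ=-0.8980, bond B=31.9299.
  t=2,j=1: stock 33.2775 → up 48.2524 (V=2.1194), down 28.2859 (V=18.6614). Price 2.9343; hedge Δ=-0.8285, bond B=30.5041.
  t=2,j=2: stock 56.7675 → up 82.3129 (V=28.9885), down 48.2524 (V=2.1194). Price 18.7346; hedge Δ=0.7889, bond B=-26.0472.
  t=1,j=0: stock 22.9500 → up 33.2775 (V=2.9343), down 19.5075 (V=14.4113). Price 3.0966; hedge Δ=-0.8335, bond B=22.2250.
  t=1,j=1: stock 39.1500 → up 56.7675 (V=18.7346), down 33.2775 (V=2.9343). Price 12.2400; hedge Δ=0.6726, bond B=-14.0938.
  t=0,j=0: stock 27.0000 → up 39.1500 (V=12.2400), down 22.9500 (V=3.0966). Price 8.0966; hedge Δ=0.5644, bond B=-7.1425.
Check: Δ(0,0)·S0 + B(0,0) = 8.0966 = V0.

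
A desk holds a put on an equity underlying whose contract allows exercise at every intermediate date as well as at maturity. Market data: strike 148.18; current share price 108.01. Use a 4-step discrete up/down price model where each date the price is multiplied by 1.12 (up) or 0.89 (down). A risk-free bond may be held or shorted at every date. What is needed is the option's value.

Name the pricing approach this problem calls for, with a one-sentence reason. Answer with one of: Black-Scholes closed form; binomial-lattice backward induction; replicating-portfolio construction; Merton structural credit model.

Key observation: with exercise allowed before expiry on a discrete up/down model (4 steps from spot 108.01), the strike-148.18 put's value must be rolled back through the tree testing early exercise at each node.

framework: binomial-lattice backward induction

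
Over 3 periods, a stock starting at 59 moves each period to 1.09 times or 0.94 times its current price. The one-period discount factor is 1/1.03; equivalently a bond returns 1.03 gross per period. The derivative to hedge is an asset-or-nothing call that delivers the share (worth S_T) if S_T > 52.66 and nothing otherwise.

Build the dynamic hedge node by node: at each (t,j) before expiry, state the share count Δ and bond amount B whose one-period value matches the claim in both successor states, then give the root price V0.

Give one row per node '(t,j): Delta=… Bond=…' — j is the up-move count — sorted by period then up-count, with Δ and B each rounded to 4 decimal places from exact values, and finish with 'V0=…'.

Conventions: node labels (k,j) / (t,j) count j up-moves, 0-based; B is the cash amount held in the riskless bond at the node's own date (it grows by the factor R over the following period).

(0,0): Delta=1.8351 Bond=-52.1410
(1,0): Delta=3.2876 Bond=-134.2630
(1,1): Delta=1.0000 Bond=0.0000
(2,0): Delta=7.2667 Bond=-345.7272
(2,1): Delta=1.0000 Bond=0.0000
(2,2): Delta=1.0000 Bond=0.0000
V0=56.1299

No-arbitrage ⇒ martingale measure with p* = (R−d)/(u−d) = 0.6000.
At maturity the claim pays: V(3,0)=0.0000, V(3,1)=56.8243, V(3,2)=65.8920, V(3,3)=76.4067
(2,0): S=52.1324. Δ = (V_up−V_dn)/(S_up−S_dn) = (56.8243−0.0000)/(56.8243−49.0045) = 7.2667. V = [p*·56.8243 + (1−p*)·0.0000]/1.03 = 33.1015. B = V − Δ·S = -345.7272.
(2,1): S=60.4514. Δ = (V_up−V_dn)/(S_up−S_dn) = (65.8920−56.8243)/(65.8920−56.8243) = 1.0000. V = [p*·65.8920 + (1−p*)·56.8243]/1.03 = 60.4514. B = V − Δ·S = 0.0000.
(2,2): S=70.0979. Δ = (V_up−V_dn)/(S_up−S_dn) = (76.4067−65.8920)/(76.4067−65.8920) = 1.0000. V = [p*·76.4067 + (1−p*)·65.8920]/1.03 = 70.0979. B = V − Δ·S = 0.0000.
(1,0): S=55.4600. Δ = (V_up−V_dn)/(S_up−S_dn) = (60.4514−33.1015)/(60.4514−52.1324) = 3.2876. V = [p*·60.4514 + (1−p*)·33.1015]/1.03 = 48.0694. B = V − Δ·S = -134.2630.
(1,1): S=64.3100. Δ = (V_up−V_dn)/(S_up−S_dn) = (70.0979−60.4514)/(70.0979−60.4514) = 1.0000. V = [p*·70.0979 + (1−p*)·60.4514]/1.03 = 64.3100. B = V − Δ·S = 0.0000.
(0,0): S=59.0000. Δ = (V_up−V_dn)/(S_up−S_dn) = (64.3100−48.0694)/(64.3100−55.4600) = 1.8351. V = [p*·64.3100 + (1−p*)·48.0694]/1.03 = 56.1299. B = V − Δ·S = -52.1410.
Verification: the root portfolio costs Δ(0,0)·S0 + B(0,0) = 56.1299, matching V0.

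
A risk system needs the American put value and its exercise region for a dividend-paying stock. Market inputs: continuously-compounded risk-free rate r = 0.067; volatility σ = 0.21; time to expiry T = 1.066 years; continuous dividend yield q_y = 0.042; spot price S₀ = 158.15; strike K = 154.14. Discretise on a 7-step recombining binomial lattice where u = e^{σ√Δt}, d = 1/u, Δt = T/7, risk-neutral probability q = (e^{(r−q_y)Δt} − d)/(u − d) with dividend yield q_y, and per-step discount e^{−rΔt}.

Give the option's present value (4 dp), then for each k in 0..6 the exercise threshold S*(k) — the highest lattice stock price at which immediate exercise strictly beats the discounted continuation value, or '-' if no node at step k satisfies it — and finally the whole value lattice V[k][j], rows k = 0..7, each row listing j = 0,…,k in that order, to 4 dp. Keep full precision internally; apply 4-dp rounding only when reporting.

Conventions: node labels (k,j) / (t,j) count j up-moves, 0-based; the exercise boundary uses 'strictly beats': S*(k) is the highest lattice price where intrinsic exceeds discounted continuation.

params: Δt=0.15229 u=1.08540 d=0.92132 q=0.50277 e^(-rΔt)=0.98985
t_7 payoffs: 65.0280 49.1575 30.4604 8.4336 0.0000 0.0000 0.0000 0.0000
t_6: node(6,0) S=96.7223 payoff=57.4177 vs cont=56.4696 → 57.4177 [stop]  node(6,1) S=113.9482 payoff=40.1918 vs cont=39.3536 → 40.1918 [stop]  node(6,2) S=134.2420 payoff=19.8980 vs cont=19.1892 → 19.8980 [stop]  node(6,3) S=158.1500 payoff=0.0000 vs cont=4.1508 → 4.1508 [wait]  node(6,4) S=186.3160 payoff=0.0000 vs cont=0.0000 → 0.0000 [wait]  node(6,5) S=219.4982 payoff=0.0000 vs cont=0.0000 → 0.0000 [wait]  node(6,6) S=258.5900 payoff=0.0000 vs cont=0.0000 → 0.0000 [wait]  ⇒ S*(6)=134.2420
t_5: node(5,0) S=104.9825 payoff=49.1575 vs cont=48.2621 → 49.1575 [stop]  node(5,1) S=123.6796 payoff=30.4604 vs cont=29.6843 → 30.4604 [stop]  node(5,2) S=145.7064 payoff=8.4336 vs cont=11.8592 → 11.8592 [wait]  node(5,3) S=171.6563 payoff=0.0000 vs cont=2.0430 → 2.0430 [wait]  node(5,4) S=202.2276 payoff=0.0000 vs cont=0.0000 → 0.0000 [wait]  node(5,5) S=238.2436 payoff=0.0000 vs cont=0.0000 → 0.0000 [wait]  ⇒ S*(5)=123.6796
t_4: node(4,0) S=113.9482 payoff=40.1918 vs cont=39.3536 → 40.1918 [stop]  node(4,1) S=134.2420 payoff=19.8980 vs cont=20.8940 → 20.8940 [wait]  node(4,2) S=158.1500 payoff=0.0000 vs cont=6.8536 → 6.8536 [wait]  node(4,3) S=186.3160 payoff=0.0000 vs cont=1.0055 → 1.0055 [wait]  node(4,4) S=219.4982 payoff=0.0000 vs cont=0.0000 → 0.0000 [wait]  ⇒ S*(4)=113.9482
t_3: node(3,0) S=123.6796 payoff=30.4604 vs cont=30.1799 → 30.4604 [stop]  node(3,1) S=145.7064 payoff=8.4336 vs cont=13.6945 → 13.6945 [wait]  node(3,2) S=171.6563 payoff=0.0000 vs cont=3.8736 → 3.8736 [wait]  node(3,3) S=202.2276 payoff=0.0000 vs cont=0.4949 → 0.4949 [wait]  ⇒ S*(3)=123.6796
t_2: node(2,0) S=134.2420 payoff=19.8980 vs cont=21.8074 → 21.8074 [wait]  node(2,1) S=158.1500 payoff=0.0000 vs cont=8.6679 → 8.6679 [wait]  node(2,2) S=186.3160 payoff=0.0000 vs cont=2.1528 → 2.1528 [wait]  ⇒ S*(2)=-
t_1: node(1,0) S=145.7064 payoff=8.4336 vs cont=15.0469 → 15.0469 [wait]  node(1,1) S=171.6563 payoff=0.0000 vs cont=5.3376 → 5.3376 [wait]  ⇒ S*(1)=-
t_0: node(0,0) S=158.1500 payoff=0.0000 vs cont=10.0622 → 10.0622 [wait]  ⇒ S*(0)=-

price = 10.0622
boundary = - - - 123.6796 113.9482 123.6796 134.2420
tree:
10.0622
15.0469 5.3376
21.8074 8.6679 2.1528
30.4604 13.6945 3.8736 0.4949
40.1918 20.8940 6.8536 1.0055 0.0000
49.1575 30.4604 11.8592 2.0430 0.0000 0.0000
57.4177 40.1918 19.8980 4.1508 0.0000 0.0000 0.0000
65.0280 49.1575 30.4604 8.4336 0.0000 0.0000 0.0000 0.0000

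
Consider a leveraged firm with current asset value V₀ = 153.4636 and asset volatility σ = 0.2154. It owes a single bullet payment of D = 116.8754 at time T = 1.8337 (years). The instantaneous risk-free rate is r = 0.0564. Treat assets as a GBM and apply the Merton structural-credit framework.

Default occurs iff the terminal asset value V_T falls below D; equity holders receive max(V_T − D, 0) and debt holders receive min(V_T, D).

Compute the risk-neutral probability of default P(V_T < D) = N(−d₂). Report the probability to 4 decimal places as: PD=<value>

PD=0.1266

Equity is a call on the firm's assets struck at D = 116.8754:
d₁ = [ln(V₀/D) + (r + σ²/2)T] / (σ√T)
   = [ln(153.4636/116.8754) + (0.0564 + 0.5·0.2154²)·1.8337] / (0.2154·√1.8337)
   = [0.272355 + 0.145960] / 0.291682 = 1.434146
d₂ = d₁ − σ√T = 1.434146 − 0.291682 = 1.142464
risk-neutral PD = N(−d₂) = N(-1.142464) = 0.126631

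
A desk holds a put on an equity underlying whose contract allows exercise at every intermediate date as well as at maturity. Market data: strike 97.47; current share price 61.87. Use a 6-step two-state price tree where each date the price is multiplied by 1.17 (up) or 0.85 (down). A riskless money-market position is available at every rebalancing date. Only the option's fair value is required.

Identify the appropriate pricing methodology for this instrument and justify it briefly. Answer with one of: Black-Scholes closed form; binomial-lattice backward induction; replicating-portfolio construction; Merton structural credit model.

framework: binomial-lattice backward induction

Key observation: early exercise of the strike-97.47 put must be checked at each of the 6 dates (spot 61.87), which forces a node-by-node comparison of intrinsic and continuation value backward from expiry.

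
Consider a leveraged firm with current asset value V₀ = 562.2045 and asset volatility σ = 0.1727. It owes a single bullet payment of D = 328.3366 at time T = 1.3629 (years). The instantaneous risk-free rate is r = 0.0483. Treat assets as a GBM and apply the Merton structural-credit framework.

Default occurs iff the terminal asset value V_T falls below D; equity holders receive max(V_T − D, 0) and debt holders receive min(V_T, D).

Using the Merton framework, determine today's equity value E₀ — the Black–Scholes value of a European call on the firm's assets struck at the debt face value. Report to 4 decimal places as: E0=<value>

Apply the equity-as-call identities (strike 328.3366, horizon 1.3629 years):
d₁ = [ln(V₀/D) + (r + σ²/2)T] / (σ√T)
   = [ln(562.2045/328.3366) + (0.0483 + 0.5·0.1727²)·1.3629] / (0.1727·√1.3629)
   = [0.537826 + 0.086153] / 0.201616 = 3.094892
d₂ = d₁ − σ√T = 3.094892 − 0.201616 = 2.893277
N(d₁) = 0.999016,  N(d₂) = 0.998094,  e^(−rT) = 0.936292
E₀ = V₀·N(d₁) − D·e^(−rT)·N(d₂)
   = 562.2045·0.999016 − 328.3366·0.936292·0.998094 = 254.818189

E0=254.8182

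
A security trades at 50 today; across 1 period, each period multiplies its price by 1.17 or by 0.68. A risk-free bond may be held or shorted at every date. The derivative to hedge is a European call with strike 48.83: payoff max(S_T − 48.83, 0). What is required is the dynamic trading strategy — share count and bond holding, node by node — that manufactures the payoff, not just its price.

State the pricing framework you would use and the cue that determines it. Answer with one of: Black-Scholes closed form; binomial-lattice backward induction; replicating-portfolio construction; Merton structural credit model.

Key observation: the mandate to exhibit the hedge at every date and state singles out the replicating-portfolio construction on the 1-period tree with factors 1.17 and 0.68 from 50.

framework: replicating-portfolio construction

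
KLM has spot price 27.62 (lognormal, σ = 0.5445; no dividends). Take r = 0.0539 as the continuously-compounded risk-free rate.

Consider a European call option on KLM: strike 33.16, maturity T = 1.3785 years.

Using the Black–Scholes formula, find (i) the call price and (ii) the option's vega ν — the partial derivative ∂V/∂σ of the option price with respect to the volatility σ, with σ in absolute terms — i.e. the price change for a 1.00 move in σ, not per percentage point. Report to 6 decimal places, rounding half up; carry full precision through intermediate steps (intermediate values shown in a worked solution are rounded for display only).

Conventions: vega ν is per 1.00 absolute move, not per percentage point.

σ√T = 0.5445·√1.3785 = 0.639295
d₁ = (ln(S/K) + (r+σ²/2)T) / (σ√T) = (ln(27.62/33.16) + (0.0539+0.5445²/2)·1.3785) / 0.639295 = (-0.182804 + 0.278650) / 0.639295 = 0.149925
d₂ = d₁ − σ√T = 0.149925 − 0.639295 = -0.489370
e^{−rT} = 0.928392
N(d₁) = 0.559588,  N(d₂) = 0.312290
Call price V = S·N(d₁) − K·e^{−rT}·N(d₂) = 15.455818 − 9.613990 = 5.841829
φ(d₁) = (1/√(2π))·e^{−d₁²/2} = 0.394484
ν = S·φ(d₁)·√T = 12.792524

price = 5.841829
ν = 12.792524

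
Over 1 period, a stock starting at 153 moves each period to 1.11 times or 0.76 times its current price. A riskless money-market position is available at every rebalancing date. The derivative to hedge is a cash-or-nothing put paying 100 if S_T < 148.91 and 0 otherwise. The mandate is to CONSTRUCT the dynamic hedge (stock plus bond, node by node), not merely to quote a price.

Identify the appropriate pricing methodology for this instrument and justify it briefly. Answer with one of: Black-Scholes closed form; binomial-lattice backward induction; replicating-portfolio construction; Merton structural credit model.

Key observation: the task asks for the hedge itself — share and bond holdings at every node of the 1-period tree on spot 153 with factors 1.11/0.76 — which is exactly what the replicating-portfolio construction produces.

framework: replicating-portfolio construction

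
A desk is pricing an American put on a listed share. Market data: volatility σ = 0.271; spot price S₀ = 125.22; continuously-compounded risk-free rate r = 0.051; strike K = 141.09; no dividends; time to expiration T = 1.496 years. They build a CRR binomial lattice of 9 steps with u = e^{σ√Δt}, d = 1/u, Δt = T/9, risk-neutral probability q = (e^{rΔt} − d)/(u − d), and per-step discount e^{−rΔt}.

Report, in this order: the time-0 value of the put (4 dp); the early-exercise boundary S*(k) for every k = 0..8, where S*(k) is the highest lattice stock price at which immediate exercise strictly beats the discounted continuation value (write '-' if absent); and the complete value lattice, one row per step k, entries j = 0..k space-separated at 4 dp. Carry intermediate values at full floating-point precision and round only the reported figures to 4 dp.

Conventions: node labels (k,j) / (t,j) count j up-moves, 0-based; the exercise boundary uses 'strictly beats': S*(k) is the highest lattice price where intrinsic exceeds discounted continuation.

Δt=0.16622, u=1.11682, d=0.89540, q=0.51085, disc=e^(-rΔt)=0.99156
k=9 terminal: V=max(K-S,0) → 94.7649 83.3091 69.0203 51.1980 28.9683 1.2415 0.0000 0.0000 0.0000 0.0000
k=8: j=0 S=51.7369 intr=89.3531 cont=88.1621 V=89.3531[EX]; j=1 S=64.5310 intr=76.5590 cont=75.3680 V=76.5590[EX]; j=2 S=80.4891 intr=60.6009 cont=59.4099 V=60.6009[EX]; j=3 S=100.3934 intr=40.6966 cont=39.5056 V=40.6966[EX]; j=4 S=125.2200 intr=15.8700 cont=14.6790 V=15.8700[EX]; j=5 S=156.1860 intr=0.0000 cont=0.6021 V=0.6021[hold]; j=6 S=194.8096 intr=0.0000 cont=0.0000 V=0.0000[hold]; j=7 S=242.9846 intr=0.0000 cont=0.0000 V=0.0000[hold]; j=8 S=303.0730 intr=0.0000 cont=0.0000 V=0.0000[hold]  S*(8)=125.2200
k=7: j=0 S=57.7809 intr=83.3091 cont=82.1181 V=83.3091[EX]; j=1 S=72.0697 intr=69.0203 cont=67.8293 V=69.0203[EX]; j=2 S=89.8920 intr=51.1980 cont=50.0070 V=51.1980[EX]; j=3 S=112.1217 intr=28.9683 cont=27.7773 V=28.9683[EX]; j=4 S=139.8485 intr=1.2415 cont=8.0022 V=8.0022[hold]; j=5 S=174.4320 intr=0.0000 cont=0.2920 V=0.2920[hold]; j=6 S=217.5678 intr=0.0000 cont=0.0000 V=0.0000[hold]; j=7 S=271.3707 intr=0.0000 cont=0.0000 V=0.0000[hold]  S*(7)=112.1217
k=6: j=0 S=64.5310 intr=76.5590 cont=75.3680 V=76.5590[EX]; j=1 S=80.4891 intr=60.6009 cont=59.4099 V=60.6009[EX]; j=2 S=100.3934 intr=40.6966 cont=39.5056 V=40.6966[EX]; j=3 S=125.2200 intr=15.8700 cont=18.1036 V=18.1036[hold]; j=4 S=156.1860 intr=0.0000 cont=4.0291 V=4.0291[hold]; j=5 S=194.8096 intr=0.0000 cont=0.1416 V=0.1416[hold]; j=6 S=242.9846 intr=0.0000 cont=0.0000 V=0.0000[hold]  S*(6)=100.3934
k=5: j=0 S=72.0697 intr=69.0203 cont=67.8293 V=69.0203[EX]; j=1 S=89.8920 intr=51.1980 cont=50.0070 V=51.1980[EX]; j=2 S=112.1217 intr=28.9683 cont=28.9087 V=28.9683[EX]; j=3 S=139.8485 intr=1.2415 cont=10.8215 V=10.8215[hold]; j=4 S=174.4320 intr=0.0000 cont=2.0260 V=2.0260[hold]; j=5 S=217.5678 intr=0.0000 cont=0.0687 V=0.0687[hold]  S*(5)=112.1217
k=4: j=0 S=80.4891 intr=60.6009 cont=59.4099 V=60.6009[EX]; j=1 S=100.3934 intr=40.6966 cont=39.5056 V=40.6966[EX]; j=2 S=125.2200 intr=15.8700 cont=19.5317 V=19.5317[hold]; j=3 S=156.1860 intr=0.0000 cont=6.2748 V=6.2748[hold]; j=4 S=194.8096 intr=0.0000 cont=1.0174 V=1.0174[hold]  S*(4)=100.3934
k=3: j=0 S=89.8920 intr=51.1980 cont=50.0070 V=51.1980[EX]; j=1 S=112.1217 intr=28.9683 cont=29.6321 V=29.6321[hold]; j=2 S=139.8485 intr=1.2415 cont=12.6516 V=12.6516[hold]; j=3 S=174.4320 intr=0.0000 cont=3.5588 V=3.5588[hold]  S*(3)=89.8920
k=2: j=0 S=100.3934 intr=40.6966 cont=39.8418 V=40.6966[EX]; j=1 S=125.2200 intr=15.8700 cont=20.7807 V=20.7807[hold]; j=2 S=156.1860 intr=0.0000 cont=7.9389 V=7.9389[hold]  S*(2)=100.3934
k=1: j=0 S=112.1217 intr=28.9683 cont=30.2648 V=30.2648[hold]; j=1 S=139.8485 intr=1.2415 cont=14.1004 V=14.1004[hold]  S*(1)=-
k=0: j=0 S=125.2200 intr=15.8700 cont=21.8213 V=21.8213[hold]  S*(0)=-

price = 21.8213
boundary = - - 100.3934 89.8920 100.3934 112.1217 100.3934 112.1217 125.2200
tree:
21.8213
30.2648 14.1004
40.6966 20.7807 7.9389
51.1980 29.6321 12.6516 3.5588
60.6009 40.6966 19.5317 6.2748 1.0174
69.0203 51.1980 28.9683 10.8215 2.0260 0.0687
76.5590 60.6009 40.6966 18.1036 4.0291 0.1416 0.0000
83.3091 69.0203 51.1980 28.9683 8.0022 0.2920 0.0000 0.0000
89.3531 76.5590 60.6009 40.6966 15.8700 0.6021 0.0000 0.0000 0.0000
94.7649 83.3091 69.0203 51.1980 28.9683 1.2415 0.0000 0.0000 0.0000 0.0000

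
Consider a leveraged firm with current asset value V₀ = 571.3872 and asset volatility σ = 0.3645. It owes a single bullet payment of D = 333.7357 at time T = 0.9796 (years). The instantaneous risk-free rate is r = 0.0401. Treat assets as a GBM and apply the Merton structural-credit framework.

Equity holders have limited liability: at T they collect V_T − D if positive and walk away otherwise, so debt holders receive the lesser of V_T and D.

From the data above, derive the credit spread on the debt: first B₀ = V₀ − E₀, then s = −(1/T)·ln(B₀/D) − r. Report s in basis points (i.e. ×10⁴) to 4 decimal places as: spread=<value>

spread=113.6513

Apply the equity-as-call identities (strike 333.7357, horizon 0.9796 years):
d₁ = [ln(V₀/D) + (r + σ²/2)T] / (σ√T)
   = [ln(571.3872/333.7357) + (0.0401 + 0.5·0.3645²)·0.9796] / (0.3645·√0.9796)
   = [0.537718 + 0.104357] / 0.360763 = 1.779769
d₂ = d₁ − σ√T = 1.779769 − 0.360763 = 1.419006
N(d₁) = 0.962443,  N(d₂) = 0.922051,  e^(−rT) = 0.961480
E₀ = V₀·N(d₁) − D·e^(−rT)·N(d₂)
   = 571.3872·0.962443 − 333.7357·0.961480·0.922051 = 254.059777
B₀ = V₀ − E₀ = 571.3872 − 254.059777 = 317.327423
spread = −(1/T)·ln(B₀/D) − r = −(1/0.9796)·ln(317.327423/333.7357) − 0.0401 = 0.01136513
in basis points: 0.01136513 × 10⁴ = 113.6513 bp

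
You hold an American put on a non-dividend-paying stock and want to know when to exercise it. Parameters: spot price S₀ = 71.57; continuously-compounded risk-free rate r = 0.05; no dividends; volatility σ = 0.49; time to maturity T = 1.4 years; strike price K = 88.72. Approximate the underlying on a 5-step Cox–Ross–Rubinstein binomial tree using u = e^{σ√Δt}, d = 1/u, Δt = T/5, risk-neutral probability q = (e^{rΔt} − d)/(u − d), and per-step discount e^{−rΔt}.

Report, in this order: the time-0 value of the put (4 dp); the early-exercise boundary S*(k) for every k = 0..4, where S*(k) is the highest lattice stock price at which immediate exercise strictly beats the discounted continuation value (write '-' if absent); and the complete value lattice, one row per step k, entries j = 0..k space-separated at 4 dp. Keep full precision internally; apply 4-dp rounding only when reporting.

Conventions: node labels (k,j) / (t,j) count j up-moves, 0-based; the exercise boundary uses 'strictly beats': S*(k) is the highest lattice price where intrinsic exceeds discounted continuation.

price = 24.6539
boundary = - - 42.6108 55.2237 42.6108
tree:
24.6539
34.4966 13.9633
46.1092 22.0486 4.9897
55.8413 33.4963 9.4127 0.0000
63.3507 46.1092 17.7564 0.0000 0.0000
69.1449 55.8413 33.4963 0.0000 0.0000 0.0000

Δt=0.28000  u=1.29600  d=0.77160  q=0.46242  discount=0.98610
step 5 (expiry): payoffs max(K−S,0) = 69.1449 55.8413 33.4963 0.0000 0.0000 0.0000
step 4: (k=4,j=0): S=25.3693, K−S=63.3507, hold=62.1172 ⇒ V=63.3507 exercise | (k=4,j=1): S=42.6108, K−S=46.1092, hold=44.8757 ⇒ V=46.1092 exercise | (k=4,j=2): S=71.5700, K−S=17.1500, hold=17.7564 ⇒ V=17.7564 continue | (k=4,j=3): S=120.2104, K−S=0.0000, hold=0.0000 ⇒ V=0.0000 continue | (k=4,j=4): S=201.9077, K−S=0.0000, hold=0.0000 ⇒ V=0.0000 continue  boundary S*=42.6108
step 3: (k=3,j=0): S=32.8787, K−S=55.8413, hold=54.6079 ⇒ V=55.8413 exercise | (k=3,j=1): S=55.2237, K−S=33.4963, hold=32.5394 ⇒ V=33.4963 exercise | (k=3,j=2): S=92.7548, K−S=0.0000, hold=9.4127 ⇒ V=9.4127 continue | (k=3,j=3): S=155.7928, K−S=0.0000, hold=0.0000 ⇒ V=0.0000 continue  boundary S*=55.2237
step 2: (k=2,j=0): S=42.6108, K−S=46.1092, hold=44.8757 ⇒ V=46.1092 exercise | (k=2,j=1): S=71.5700, K−S=17.1500, hold=22.0486 ⇒ V=22.0486 continue | (k=2,j=2): S=120.2104, K−S=0.0000, hold=4.9897 ⇒ V=4.9897 continue  boundary S*=42.6108
step 1: (k=1,j=0): S=55.2237, K−S=33.4963, hold=34.4966 ⇒ V=34.4966 continue | (k=1,j=1): S=92.7548, K−S=0.0000, hold=13.9633 ⇒ V=13.9633 continue  boundary S*=-
step 0: (k=0,j=0): S=71.5700, K−S=17.1500, hold=24.6539 ⇒ V=24.6539 continue  boundary S*=-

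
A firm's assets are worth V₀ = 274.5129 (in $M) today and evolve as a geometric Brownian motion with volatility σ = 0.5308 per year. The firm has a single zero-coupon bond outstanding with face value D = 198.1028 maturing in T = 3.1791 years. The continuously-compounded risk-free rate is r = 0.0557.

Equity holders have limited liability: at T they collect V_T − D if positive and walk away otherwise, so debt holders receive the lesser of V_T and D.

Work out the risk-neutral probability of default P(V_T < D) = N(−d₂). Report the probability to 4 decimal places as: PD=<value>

Equity is a call on the firm's assets struck at D = 198.1028:
d₁ = [ln(V₀/D) + (r + σ²/2)T] / (σ√T)
   = [ln(274.5129/198.1028) + (0.0557 + 0.5·0.5308²)·3.1791] / (0.5308·√3.1791)
   = [0.326212 + 0.624929] / 0.946418 = 1.004991
d₂ = d₁ − σ√T = 1.004991 − 0.946418 = 0.058573
risk-neutral PD = N(−d₂) = N(-0.058573) = 0.476646

PD=0.4766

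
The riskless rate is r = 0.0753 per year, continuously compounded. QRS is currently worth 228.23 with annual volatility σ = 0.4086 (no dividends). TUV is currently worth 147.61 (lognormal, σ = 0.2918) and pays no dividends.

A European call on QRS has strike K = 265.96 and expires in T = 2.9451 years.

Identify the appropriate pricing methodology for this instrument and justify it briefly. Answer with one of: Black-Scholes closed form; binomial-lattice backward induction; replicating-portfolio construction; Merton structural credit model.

Key observation: the instrument is a plain European call (strike 265.96) on a lognormal asset; the exact continuous-time formula applies directly.

framework: Black-Scholes closed form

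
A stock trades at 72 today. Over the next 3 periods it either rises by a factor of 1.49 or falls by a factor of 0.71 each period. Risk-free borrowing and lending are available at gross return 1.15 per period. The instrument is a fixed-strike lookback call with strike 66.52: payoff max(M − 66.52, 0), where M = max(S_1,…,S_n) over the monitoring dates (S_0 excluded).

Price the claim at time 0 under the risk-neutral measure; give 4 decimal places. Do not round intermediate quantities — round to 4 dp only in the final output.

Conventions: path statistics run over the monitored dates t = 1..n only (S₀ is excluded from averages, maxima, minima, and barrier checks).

No-arbitrage gives p* = (R−d)/(u−d) = 0.5641: enumerate every path, weight its payoff by its p*-probability, and discount by R^3.
Enumerate all 2^3 = 8 price paths (U = up ×1.49, D = down ×0.71); each path with k up-moves has probability p*^k·(1−p*)^(3−k).
DDD: M=51.1200, payoff=0.0000, prob=0.082823
UDD: M=107.2800, payoff=40.7600, prob=0.107183
DUD: M=76.1688, payoff=9.6488, prob=0.107183
UUD: M=159.8472, payoff=93.3272, prob=0.138708
DDU: M=54.0798, payoff=0.0000, prob=0.107183
UDU: M=113.4915, payoff=46.9715, prob=0.138708
DUU: M=113.4915, payoff=46.9715, prob=0.138708
UUU: M=238.1723, payoff=171.6523, prob=0.179504
Price = Σ prob·payoff / R^3 = 62.191078 / 1.520875 = 40.8916

price = 40.8916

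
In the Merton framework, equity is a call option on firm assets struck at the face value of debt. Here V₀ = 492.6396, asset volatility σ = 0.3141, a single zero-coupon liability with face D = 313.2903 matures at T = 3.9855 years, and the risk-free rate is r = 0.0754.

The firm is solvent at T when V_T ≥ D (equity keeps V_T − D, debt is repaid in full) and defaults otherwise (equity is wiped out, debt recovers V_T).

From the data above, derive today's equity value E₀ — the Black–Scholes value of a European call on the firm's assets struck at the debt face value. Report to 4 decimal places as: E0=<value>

Work the structural quantities from V₀ = 492.6396 against face 313.2903:
d₁ = [ln(V₀/D) + (r + σ²/2)T] / (σ√T)
   = [ln(492.6396/313.2903) + (0.0754 + 0.5·0.3141²)·3.9855] / (0.3141·√3.9855)
   = [0.452648 + 0.497109] / 0.627060 = 1.514618
d₂ = d₁ − σ√T = 1.514618 − 0.627060 = 0.887557
N(d₁) = 0.935065,  N(d₂) = 0.812611,  e^(−rT) = 0.740443
E₀ = V₀·N(d₁) − D·e^(−rT)·N(d₂)
   = 492.6396·0.935065 − 313.2903·0.740443·0.812611 = 272.146046

E0=272.1460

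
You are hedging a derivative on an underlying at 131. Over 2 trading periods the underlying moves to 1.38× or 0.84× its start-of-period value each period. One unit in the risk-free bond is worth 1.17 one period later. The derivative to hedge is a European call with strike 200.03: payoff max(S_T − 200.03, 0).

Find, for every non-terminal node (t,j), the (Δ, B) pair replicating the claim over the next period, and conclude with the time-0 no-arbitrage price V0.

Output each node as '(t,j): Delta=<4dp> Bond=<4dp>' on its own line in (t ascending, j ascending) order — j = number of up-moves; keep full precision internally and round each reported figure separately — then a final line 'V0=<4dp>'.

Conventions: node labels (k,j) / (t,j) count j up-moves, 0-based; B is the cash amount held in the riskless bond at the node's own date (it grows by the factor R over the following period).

(0,0): Delta=0.3651 Bond=-34.3375
(1,0): Delta=0.0000 Bond=0.0000
(1,1): Delta=0.5065 Bond=-65.7407
V0=13.4897

Under the risk-neutral measure, an up-move has probability p* = (R−d)/(u−d) = 0.6111 and values discount at R = 1.17.
Expiry values: V(2,0)=0.0000, V(2,1)=0.0000, V(2,2)=49.4464
  t=1,j=0: stock 110.0400 → up 151.8552 (V=0.0000), down 92.4336 (V=0.0000). Price 0.0000; hedge Δ=0.0000, bond B=0.0000.
  t=1,j=1: stock 180.7800 → up 249.4764 (V=49.4464), down 151.8552 (V=0.0000). Price 25.8267; hedge Δ=0.5065, bond B=-65.7407.
  t=0,j=0: stock 131.0000 → up 180.7800 (V=25.8267), down 110.0400 (V=0.0000). Price 13.4897; hedge Δ=0.3651, bond B=-34.3375.
Verification: the root portfolio costs Δ(0,0)·S0 + B(0,0) = 13.4897, matching V0.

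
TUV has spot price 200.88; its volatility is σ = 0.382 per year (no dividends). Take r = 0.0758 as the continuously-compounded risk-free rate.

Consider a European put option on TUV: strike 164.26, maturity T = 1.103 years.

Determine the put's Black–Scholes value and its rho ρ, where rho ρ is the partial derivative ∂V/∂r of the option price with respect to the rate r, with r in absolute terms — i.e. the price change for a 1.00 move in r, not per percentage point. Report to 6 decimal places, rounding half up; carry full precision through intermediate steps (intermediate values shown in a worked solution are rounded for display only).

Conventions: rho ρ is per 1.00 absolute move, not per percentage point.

σ√T = 0.382·√1.103 = 0.401191
d₁ = (ln(S/K) + (r+σ²/2)T) / (σ√T) = (ln(200.88/164.26) + (0.0758+0.382²/2)·1.103) / 0.401191 = (0.201257 + 0.164084) / 0.401191 = 0.910643
d₂ = d₁ − σ√T = 0.910643 − 0.401191 = 0.509452
e^{−rT} = 0.919792
N(−d₁) = 0.181242,  N(−d₂) = 0.305218
Put price V = K·e^{−rT}·N(−d₂) − S·N(−d₁) = 46.113849 − 36.407851 = 9.705998
ρ = −K·T·e^{−rT}·N(−d₂) = -50.863575

price = 9.705998
ρ = -50.863575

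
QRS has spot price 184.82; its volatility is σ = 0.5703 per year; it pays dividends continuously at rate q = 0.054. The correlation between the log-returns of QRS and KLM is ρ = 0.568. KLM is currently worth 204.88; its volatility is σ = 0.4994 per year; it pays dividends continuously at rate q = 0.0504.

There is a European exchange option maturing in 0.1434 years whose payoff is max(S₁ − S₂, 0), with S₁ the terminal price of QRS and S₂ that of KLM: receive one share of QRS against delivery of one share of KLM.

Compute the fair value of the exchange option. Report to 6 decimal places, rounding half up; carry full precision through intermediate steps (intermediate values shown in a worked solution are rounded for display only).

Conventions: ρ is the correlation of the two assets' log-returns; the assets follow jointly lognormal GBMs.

σ_eff = √(σ₁² + σ₂² − 2ρσ₁σ₂) = √(0.5703² + 0.4994² − 2·0.568·0.5703·0.4994) = 0.501100
d₁ = (ln(S₁/S₂) + (q₂ − q₁ + σ_eff²/2)T) / (σ_eff√T) = (ln(184.82/204.88) + (0.0504 − 0.054 + 0.125550)·0.1434) / 0.189757 = -0.450862
d₂ = d₁ − σ_eff√T = -0.450862 − 0.189757 = -0.640619
N(d₁) = 0.326045,  N(d₂) = 0.260885
V = S₁·e^{−q₁T}·N(d₁) − S₂·e^{−q₂T}·N(d₂) = 59.794721 − 53.065210 = 6.729511
Key observation: r never enters — measured in units of KLM, the claim is a call on S₁/S₂ struck at 1, so only the dividend yields and σ_eff matter.

exchange price = 6.729511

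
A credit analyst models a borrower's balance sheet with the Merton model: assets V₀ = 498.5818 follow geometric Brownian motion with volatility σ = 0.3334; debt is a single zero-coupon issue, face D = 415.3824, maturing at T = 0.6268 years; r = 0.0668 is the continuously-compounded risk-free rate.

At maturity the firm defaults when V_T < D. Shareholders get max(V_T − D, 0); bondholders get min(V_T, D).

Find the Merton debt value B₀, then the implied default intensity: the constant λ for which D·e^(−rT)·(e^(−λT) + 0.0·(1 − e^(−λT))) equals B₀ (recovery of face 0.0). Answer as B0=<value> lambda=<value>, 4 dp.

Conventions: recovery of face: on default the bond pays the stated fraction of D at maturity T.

Apply the equity-as-call identities (strike 415.3824, horizon 0.6268 years):
d₁ = [ln(V₀/D) + (r + σ²/2)T] / (σ√T)
   = [ln(498.5818/415.3824) + (0.0668 + 0.5·0.3334²)·0.6268] / (0.3334·√0.6268)
   = [0.182568 + 0.076706] / 0.263955 = 0.982267
d₂ = d₁ − σ√T = 0.982267 − 0.263955 = 0.718312
N(d₁) = 0.837016,  N(d₂) = 0.763718,  e^(−rT) = 0.958994
E₀ = V₀·N(d₁) − D·e^(−rT)·N(d₂)
   = 498.5818·0.837016 − 415.3824·0.958994·0.763718 = 113.094519
B₀ = V₀ − E₀ = 498.5818 − 113.094519 = 385.487281
e^(−λT) = (B₀·e^(rT)/D − 0)/(1 − 0) = (385.4873·1.042759/415.3824 − 0)/1 = 0.96771171
λ = −ln(0.96771171)/0.6268 = 0.052363

B0=385.4873 lambda=0.0524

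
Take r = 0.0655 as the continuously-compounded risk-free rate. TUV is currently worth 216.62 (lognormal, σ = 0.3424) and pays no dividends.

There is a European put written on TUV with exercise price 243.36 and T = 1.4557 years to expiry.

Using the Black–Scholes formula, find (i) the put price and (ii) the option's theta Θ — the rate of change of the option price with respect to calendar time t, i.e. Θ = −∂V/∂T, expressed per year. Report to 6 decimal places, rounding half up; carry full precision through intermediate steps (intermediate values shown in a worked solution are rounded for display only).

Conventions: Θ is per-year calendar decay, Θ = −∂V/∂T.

price = 38.175402
Θ = -3.397325

σ√T = 0.3424·√1.4557 = 0.413114
d₁ = (ln(S/K) + (r+σ²/2)T) / (σ√T) = (ln(216.62/243.36) + (0.0655+0.3424²/2)·1.4557) / 0.413114 = (-0.116397 + 0.180680) / 0.413114 = 0.155605
d₂ = d₁ − σ√T = 0.155605 − 0.413114 = -0.257509
e^{−rT} = 0.909056
N(−d₁) = 0.438172,  N(−d₂) = 0.601607
Put price V = K·e^{−rT}·N(−d₂) − S·N(−d₁) = 133.092237 − 94.916835 = 38.175402
φ(d₁) = (1/√(2π))·e^{−d₁²/2} = 0.394142
Θ = −S·φ(d₁)·σ/(2√T) + r·K·e^{−rT}·N(−d₂) = −12.114867 + 8.717542 = -3.397325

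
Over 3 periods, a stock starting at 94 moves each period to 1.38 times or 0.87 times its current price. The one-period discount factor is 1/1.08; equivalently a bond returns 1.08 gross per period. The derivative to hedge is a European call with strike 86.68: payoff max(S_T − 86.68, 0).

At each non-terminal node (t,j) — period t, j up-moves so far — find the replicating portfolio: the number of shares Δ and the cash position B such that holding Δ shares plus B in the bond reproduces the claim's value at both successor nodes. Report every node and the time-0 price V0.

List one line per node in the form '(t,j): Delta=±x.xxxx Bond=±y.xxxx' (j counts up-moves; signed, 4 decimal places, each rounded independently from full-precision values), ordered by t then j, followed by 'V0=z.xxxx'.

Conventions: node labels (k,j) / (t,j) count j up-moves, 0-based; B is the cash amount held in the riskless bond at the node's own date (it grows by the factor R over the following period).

Risk-neutral probability p* = (R−d)/(u−d) = (1.08−0.87)/(1.38−0.87) = 0.4118.
Terminal payoffs: V(3,0)=0.0000, V(3,1)=11.5051, V(3,2)=69.0618, V(3,3)=160.3588
  t=2,j=0: stock 71.1486 → up 98.1851 (V=11.5051), down 61.8993 (V=0.0000). Price 4.3865; hedge Δ=0.3171, bond B=-18.1725.
  t=2,j=1: stock 112.8564 → up 155.7418 (V=69.0618), down 98.1851 (V=11.5051). Price 32.5971; hedge Δ=1.0000, bond B=-80.2593.
  t=2,j=2: stock 179.0136 → up 247.0388 (V=160.3588), down 155.7418 (V=69.0618). Price 98.7543; hedge Δ=1.0000, bond B=-80.2593.
  t=1,j=0: stock 81.7800 → up 112.8564 (V=32.5971), down 71.1486 (V=4.3865). Price 14.8172; hedge Δ=0.6764, bond B=-40.4978.
  t=1,j=1: stock 129.7200 → up 179.0136 (V=98.7543), down 112.8564 (V=32.5971). Price 55.4059; hedge Δ=1.0000, bond B=-74.3141.
  t=0,j=0: stock 94.0000 → up 129.7200 (V=55.4059), down 81.7800 (V=14.8172). Price 29.1946; hedge Δ=0.8467, bond B=-50.3909.
Verification: the root portfolio costs Δ(0,0)·S0 + B(0,0) = 29.1946, matching V0.

(0,0): Delta=0.8467 Bond=-50.3909
(1,0): Delta=0.6764 Bond=-40.4978
(1,1): Delta=1.0000 Bond=-74.3141
(2,0): Delta=0.3171 Bond=-18.1725
(2,1): Delta=1.0000 Bond=-80.2593
(2,2): Delta=1.0000 Bond=-80.2593
V0=29.1946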